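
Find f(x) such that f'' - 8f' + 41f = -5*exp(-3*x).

f = -5*exp(-3*x)/74 + C1*cos(5*x)*exp(4*x) + C2*exp(4*x)*sin(5*x)

Characteristic equation r² - 8r + 41 = 0 has discriminant (-8)² - 4·(41) = -100 < 0, so r = 4 ± 5i.
Hence f_h = C1*cos(5*x)*exp(4*x) + C2*exp(4*x)*sin(5*x).
Try f_p = A*exp(-3*x). Substituting into the equation and dividing by exp(-3*x) gives A = -5/74, so f_p = -5*exp(-3*x)/74.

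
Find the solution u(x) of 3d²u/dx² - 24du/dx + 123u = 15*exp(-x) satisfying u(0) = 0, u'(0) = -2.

u = exp(-x)/10 - 3*exp(4*x)*sin(5*x)/10 - cos(5*x)*exp(4*x)/10

Divide through by 3: u'' - 8u' + 41u = 5*exp(-x).
Characteristic equation r² - 8r + 41 = 0 has discriminant (-8)² - 4·(41) = -100 < 0, so r = 4 ± 5i.
Hence u_h = C1*cos(5*x)*exp(4*x) + C2*exp(4*x)*sin(5*x).
Try u_p = A*exp(-x). Substituting into the equation and dividing by exp(-x) gives A = 1/10, so u_p = exp(-x)/10.
General solution: u = exp(-x)/10 + C1*cos(5*x)*exp(4*x) + C2*exp(4*x)*sin(5*x).
Apply the initial conditions: u(0) = 1/10 + C1 = 0 and u'(0) = -1/10 + 4*C1 + 5*C2 = -2. Solving gives C1 = -1/10, C2 = -3/10.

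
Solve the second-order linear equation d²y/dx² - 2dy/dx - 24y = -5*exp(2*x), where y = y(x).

Characteristic equation r² - 2r - 24 = 0 factors as (r - 6)(r + 4) = 0, so r = 6, -4.
Hence y_h = C1*exp(6*x) + C2*exp(-4*x).
Try y_p = A*exp(2*x). Substituting into the equation and dividing by exp(2*x) gives A = 5/24, so y_p = 5*exp(2*x)/24.

y = 5*exp(2*x)/24 + C1*exp(6*x) + C2*exp(-4*x)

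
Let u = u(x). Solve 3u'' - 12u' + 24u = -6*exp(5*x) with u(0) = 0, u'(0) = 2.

Divide through by 3: u'' - 4u' + 8u = -2*exp(5*x).
Characteristic equation r² - 4r + 8 = 0 has discriminant (-4)² - 4·(8) = -16 < 0, so r = 2 ± 2i.
Hence u_h = C1*cos(2*x)*exp(2*x) + C2*exp(2*x)*sin(2*x).
Try u_p = A*exp(5*x). Substituting into the equation and dividing by exp(5*x) gives A = -2/13, so u_p = -2*exp(5*x)/13.
General solution: u = -2*exp(5*x)/13 + C1*cos(2*x)*exp(2*x) + C2*exp(2*x)*sin(2*x).
Apply the initial conditions: u(0) = -2/13 + C1 = 0 and u'(0) = -10/13 + 2*C1 + 2*C2 = 2. Solving gives C1 = 2/13, C2 = 16/13.

u = -2*exp(5*x)/13 + 2*cos(2*x)*exp(2*x)/13 + 16*exp(2*x)*sin(2*x)/13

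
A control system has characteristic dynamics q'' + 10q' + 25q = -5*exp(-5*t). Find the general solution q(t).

Characteristic equation r² + 10r + 25 = 0 has discriminant (10)² - 4·(25) = 0, so r = -5 is a repeated root.
Hence q_h = (C1 + C2*t)*exp(-5*t).
Since exp(-5*t) solves the homogeneous equation (r = -5 is a root of multiplicity 2), multiply the trial by t^2. Try q_p = A*t^2*exp(-5*t). Substituting into the equation and dividing by exp(-5*t) gives A = -5/2, so q_p = -5*t^2*exp(-5*t)/2.

q = C1*exp(-5*t) - 5*t**2*exp(-5*t)/2 + C2*t*exp(-5*t)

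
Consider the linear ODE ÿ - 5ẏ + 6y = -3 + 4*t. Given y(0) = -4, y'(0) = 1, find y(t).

Characteristic equation r² - 5r + 6 = 0 factors as (r - 3)(r - 2) = 0, so r = 3, 2.
Hence y_h = C1*exp(3*t) + C2*exp(2*t).
For the particular solution try y_p = A0 + A1*t. Substituting and matching coefficients of each power of t gives A0 = 1/18, A1 = 2/3, so y_p = 1/18 + 2*t/3.
General solution: y = 1/18 + 2*t/3 + C1*exp(3*t) + C2*exp(2*t).
Apply the initial conditions: y(0) = 1/18 + C1 + C2 = -4 and y'(0) = 2/3 + 2*C2 + 3*C1 = 1. Solving gives C1 = 76/9, C2 = -25/2.

y = 1/18 - 25*exp(2*t)/2 + 2*t/3 + 76*exp(3*t)/9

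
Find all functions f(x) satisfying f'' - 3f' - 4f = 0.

Characteristic equation r² - 3r - 4 = 0 factors as (r - 4)(r + 1) = 0, so r = 4, -1.
Hence f_h = C1*exp(4*x) + C2*exp(-x).

f = C1*exp(4*x) + C2*exp(-x)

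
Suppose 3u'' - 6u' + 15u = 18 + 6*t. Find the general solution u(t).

Divide through by 3: u'' - 2u' + 5u = 6 + 2*t.
Characteristic equation r² - 2r + 5 = 0 has discriminant (-2)² - 4·(5) = -16 < 0, so r = 1 ± 2i.
Hence u_h = C1*cos(2*t)*exp(t) + C2*exp(t)*sin(2*t).
For the particular solution try u_p = A0 + A1*t. Substituting and matching coefficients of each power of t gives A0 = 34/25, A1 = 2/5, so u_p = 34/25 + 2*t/5.

u = 34/25 + 2*t/5 + C1*cos(2*t)*exp(t) + C2*exp(t)*sin(2*t)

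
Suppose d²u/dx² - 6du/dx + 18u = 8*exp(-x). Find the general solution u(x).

u = 8*exp(-x)/25 + C1*cos(3*x)*exp(3*x) + C2*exp(3*x)*sin(3*x)

Characteristic equation r² - 6r + 18 = 0 has discriminant (-6)² - 4·(18) = -36 < 0, so r = 3 ± 3i.
Hence u_h = C1*cos(3*x)*exp(3*x) + C2*exp(3*x)*sin(3*x).
Try u_p = A*exp(-x). Substituting into the equation and dividing by exp(-x) gives A = 8/25, so u_p = 8*exp(-x)/25.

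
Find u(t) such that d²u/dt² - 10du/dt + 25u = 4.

Characteristic equation r² - 10r + 25 = 0 has discriminant (-10)² - 4·(25) = 0, so r = 5 is a repeated root.
Hence u_h = (C1 + C2*t)*exp(5*t).
For the particular solution try u_p = A0. Substituting and matching coefficients of each power of t gives A0 = 4/25, so u_p = 4/25.

u = 4/25 + C1*exp(5*t) + C2*t*exp(5*t)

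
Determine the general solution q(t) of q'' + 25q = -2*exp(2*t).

Characteristic equation r² + 25 = 0 has discriminant (0)² - 4·(25) = -100 < 0, so r = ± 5i.
Hence q_h = C1*cos(5*t) + C2*sin(5*t).
Try q_p = A*exp(2*t). Substituting into the equation and dividing by exp(2*t) gives A = -2/29, so q_p = -2*exp(2*t)/29.

q = -2*exp(2*t)/29 + C1*cos(5*t) + C2*sin(5*t)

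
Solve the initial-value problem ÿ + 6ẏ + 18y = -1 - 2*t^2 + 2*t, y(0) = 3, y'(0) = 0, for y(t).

y = -17/162 - t**2/9 + 5*t/27 + 493*exp(-3*t)*sin(3*t)/162 + 503*cos(3*t)*exp(-3*t)/162

Characteristic equation r² + 6r + 18 = 0 has discriminant (6)² - 4·(18) = -36 < 0, so r = -3 ± 3i.
Hence y_h = C1*cos(3*t)*exp(-3*t) + C2*exp(-3*t)*sin(3*t).
For the particular solution try y_p = A0 + A1*t + A2*t^2. Substituting and matching coefficients of each power of t gives A0 = -17/162, A1 = 5/27, A2 = -1/9, so y_p = -17/162 - t^2/9 + 5*t/27.
General solution: y = -17/162 - t^2/9 + 5*t/27 + C1*cos(3*t)*exp(-3*t) + C2*exp(-3*t)*sin(3*t).
Apply the initial conditions: y(0) = -17/162 + C1 = 3 and y'(0) = 5/27 - 3*C1 + 3*C2 = 0. Solving gives C1 = 503/162, C2 = 493/162.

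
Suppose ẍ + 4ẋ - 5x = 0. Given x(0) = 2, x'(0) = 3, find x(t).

Characteristic equation r² + 4r - 5 = 0 factors as (r + 5)(r - 1) = 0, so r = -5, 1.
Hence x_h = C1*exp(-5*t) + C2*exp(t).
Apply the initial conditions: x(0) = C1 + C2 = 2 and x'(0) = C2 - 5*C1 = 3. Solving gives C1 = -1/6, C2 = 13/6.

x = -exp(-5*t)/6 + 13*exp(t)/6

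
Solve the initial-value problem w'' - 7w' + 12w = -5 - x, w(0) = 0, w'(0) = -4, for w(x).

Characteristic equation r² - 7r + 12 = 0 factors as (r - 4)(r - 3) = 0, so r = 4, 3.
Hence w_h = C1*exp(4*x) + C2*exp(3*x).
For the particular solution try w_p = A0 + A1*x. Substituting and matching coefficients of each power of x gives A0 = -67/144, A1 = -1/12, so w_p = -67/144 - x/12.
General solution: w = -67/144 - x/12 + C1*exp(4*x) + C2*exp(3*x).
Apply the initial conditions: w(0) = -67/144 + C1 + C2 = 0 and w'(0) = -1/12 + 3*C2 + 4*C1 = -4. Solving gives C1 = -85/16, C2 = 52/9.

w = -67/144 - 85*exp(4*x)/16 - x/12 + 52*exp(3*x)/9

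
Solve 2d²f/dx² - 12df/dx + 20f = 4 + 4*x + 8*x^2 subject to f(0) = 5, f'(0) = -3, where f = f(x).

f = 66/125 + 2*x**2/5 + 17*x/25 - 2137*exp(3*x)*sin(x)/125 + 559*cos(x)*exp(3*x)/125

Divide through by 2: f'' - 6f' + 10f = 2 + 2*x + 4*x^2.
Characteristic equation r² - 6r + 10 = 0 has discriminant (-6)² - 4·(10) = -4 < 0, so r = 3 ± i.
Hence f_h = C1*cos(x)*exp(3*x) + C2*exp(3*x)*sin(x).
For the particular solution try f_p = A0 + A1*x + A2*x^2. Substituting and matching coefficients of each power of x gives A0 = 66/125, A1 = 17/25, A2 = 2/5, so f_p = 66/125 + 2*x^2/5 + 17*x/25.
General solution: f = 66/125 + 2*x^2/5 + 17*x/25 + C1*cos(x)*exp(3*x) + C2*exp(3*x)*sin(x).
Apply the initial conditions: f(0) = 66/125 + C1 = 5 and f'(0) = 17/25 + C2 + 3*C1 = -3. Solving gives C1 = 559/125, C2 = -2137/125.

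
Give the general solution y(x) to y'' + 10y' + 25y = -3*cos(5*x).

Characteristic equation r² + 10r + 25 = 0 has discriminant (10)² - 4·(25) = 0, so r = -5 is a repeated root.
Hence y_h = (C1 + C2*x)*exp(-5*x).
Try y_p = A*cos(5*x) + B*sin(5*x). Substituting and equating the coefficients of cos(5x) and sin(5x) gives A = 0, B = -3/50, so y_p = -3*sin(5*x)/50.

y = -3*sin(5*x)/50 + C1*exp(-5*x) + C2*x*exp(-5*x)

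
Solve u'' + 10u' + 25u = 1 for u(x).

Characteristic equation r² + 10r + 25 = 0 has discriminant (10)² - 4·(25) = 0, so r = -5 is a repeated root.
Hence u_h = (C1 + C2*x)*exp(-5*x).
For the particular solution try u_p = A0. Substituting and matching coefficients of each power of x gives A0 = 1/25, so u_p = 1/25.

u = 1/25 + C1*exp(-5*x) + C2*x*exp(-5*x)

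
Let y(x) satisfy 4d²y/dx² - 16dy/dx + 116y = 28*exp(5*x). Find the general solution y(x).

Divide through by 4: y'' - 4y' + 29y = 7*exp(5*x).
Characteristic equation r² - 4r + 29 = 0 has discriminant (-4)² - 4·(29) = -100 < 0, so r = 2 ± 5i.
Hence y_h = C1*cos(5*x)*exp(2*x) + C2*exp(2*x)*sin(5*x).
Try y_p = A*exp(5*x). Substituting into the equation and dividing by exp(5*x) gives A = 7/34, so y_p = 7*exp(5*x)/34.

y = 7*exp(5*x)/34 + C1*cos(5*x)*exp(2*x) + C2*exp(2*x)*sin(5*x)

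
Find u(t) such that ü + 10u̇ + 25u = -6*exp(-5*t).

Characteristic equation r² + 10r + 25 = 0 has discriminant (10)² - 4·(25) = 0, so r = -5 is a repeated root.
Hence u_h = (C1 + C2*t)*exp(-5*t).
Since exp(-5*t) solves the homogeneous equation (r = -5 is a root of multiplicity 2), multiply the trial by t^2. Try u_p = A*t^2*exp(-5*t). Substituting into the equation and dividing by exp(-5*t) gives A = -3, so u_p = -3*t^2*exp(-5*t).

u = C1*exp(-5*t) - 3*t**2*exp(-5*t) + C2*t*exp(-5*t)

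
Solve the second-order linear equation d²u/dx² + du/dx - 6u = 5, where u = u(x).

u = -5/6 + C1*exp(-3*x) + C2*exp(2*x)

Characteristic equation r² + r - 6 = 0 factors as (r + 3)(r - 2) = 0, so r = -3, 2.
Hence u_h = C1*exp(-3*x) + C2*exp(2*x).
For the particular solution try u_p = A0. Substituting and matching coefficients of each power of x gives A0 = -5/6, so u_p = -5/6.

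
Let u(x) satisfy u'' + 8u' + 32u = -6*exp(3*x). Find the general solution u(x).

Characteristic equation r² + 8r + 32 = 0 has discriminant (8)² - 4·(32) = -64 < 0, so r = -4 ± 4i.
Hence u_h = C1*cos(4*x)*exp(-4*x) + C2*exp(-4*x)*sin(4*x).
Try u_p = A*exp(3*x). Substituting into the equation and dividing by exp(3*x) gives A = -6/65, so u_p = -6*exp(3*x)/65.

u = -6*exp(3*x)/65 + C1*cos(4*x)*exp(-4*x) + C2*exp(-4*x)*sin(4*x)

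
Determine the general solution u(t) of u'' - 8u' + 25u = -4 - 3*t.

u = -124/625 - 3*t/25 + C1*cos(3*t)*exp(4*t) + C2*exp(4*t)*sin(3*t)

Characteristic equation r² - 8r + 25 = 0 has discriminant (-8)² - 4·(25) = -36 < 0, so r = 4 ± 3i.
Hence u_h = C1*cos(3*t)*exp(4*t) + C2*exp(4*t)*sin(3*t).
For the particular solution try u_p = A0 + A1*t. Substituting and matching coefficients of each power of t gives A0 = -124/625, A1 = -3/25, so u_p = -124/625 - 3*t/25.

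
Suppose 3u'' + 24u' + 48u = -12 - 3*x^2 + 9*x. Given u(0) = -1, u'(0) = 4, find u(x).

u = -47/128 - 81*exp(-4*x)/128 - x**2/16 + x/4 + 39*x*exp(-4*x)/32

Divide through by 3: u'' + 8u' + 16u = -4 - x^2 + 3*x.
Characteristic equation r² + 8r + 16 = 0 has discriminant (8)² - 4·(16) = 0, so r = -4 is a repeated root.
Hence u_h = (C1 + C2*x)*exp(-4*x).
For the particular solution try u_p = A0 + A1*x + A2*x^2. Substituting and matching coefficients of each power of x gives A0 = -47/128, A1 = 1/4, A2 = -1/16, so u_p = -47/128 - x^2/16 + x/4.
General solution: u = -47/128 - x^2/16 + x/4 + C1*exp(-4*x) + C2*x*exp(-4*x).
Apply the initial conditions: u(0) = -47/128 + C1 = -1 and u'(0) = 1/4 + C2 - 4*C1 = 4. Solving gives C1 = -81/128, C2 = 39/32.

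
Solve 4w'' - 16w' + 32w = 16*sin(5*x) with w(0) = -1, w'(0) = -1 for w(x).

Divide through by 4: w'' - 4w' + 8w = 4*sin(5*x).
Characteristic equation r² - 4r + 8 = 0 has discriminant (-4)² - 4·(8) = -16 < 0, so r = 2 ± 2i.
Hence w_h = C1*cos(2*x)*exp(2*x) + C2*exp(2*x)*sin(2*x).
Try w_p = A*cos(5*x) + B*sin(5*x). Substituting and equating the coefficients of cos(5x) and sin(5x) gives A = 80/689, B = -68/689, so w_p = -68*sin(5*x)/689 + 80*cos(5*x)/689.
General solution: w = -68*sin(5*x)/689 + 80*cos(5*x)/689 + C1*cos(2*x)*exp(2*x) + C2*exp(2*x)*sin(2*x).
Apply the initial conditions: w(0) = 80/689 + C1 = -1 and w'(0) = -340/689 + 2*C1 + 2*C2 = -1. Solving gives C1 = -769/689, C2 = 1189/1378.

w = -68*sin(5*x)/689 + 80*cos(5*x)/689 - 769*cos(2*x)*exp(2*x)/689 + 1189*exp(2*x)*sin(2*x)/1378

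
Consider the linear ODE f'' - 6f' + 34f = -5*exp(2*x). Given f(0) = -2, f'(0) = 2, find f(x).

f = -5*exp(2*x)/26 - 47*cos(5*x)*exp(3*x)/26 + 203*exp(3*x)*sin(5*x)/130

Characteristic equation r² - 6r + 34 = 0 has discriminant (-6)² - 4·(34) = -100 < 0, so r = 3 ± 5i.
Hence f_h = C1*cos(5*x)*exp(3*x) + C2*exp(3*x)*sin(5*x).
Try f_p = A*exp(2*x). Substituting into the equation and dividing by exp(2*x) gives A = -5/26, so f_p = -5*exp(2*x)/26.
General solution: f = -5*exp(2*x)/26 + C1*cos(5*x)*exp(3*x) + C2*exp(3*x)*sin(5*x).
Apply the initial conditions: f(0) = -5/26 + C1 = -2 and f'(0) = -5/13 + 3*C1 + 5*C2 = 2. Solving gives C1 = -47/26, C2 = 203/130.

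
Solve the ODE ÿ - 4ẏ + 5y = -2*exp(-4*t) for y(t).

Characteristic equation r² - 4r + 5 = 0 has discriminant (-4)² - 4·(5) = -4 < 0, so r = 2 ± i.
Hence y_h = C1*cos(t)*exp(2*t) + C2*exp(2*t)*sin(t).
Try y_p = A*exp(-4*t). Substituting into the equation and dividing by exp(-4*t) gives A = -2/37, so y_p = -2*exp(-4*t)/37.

y = -2*exp(-4*t)/37 + C1*cos(t)*exp(2*t) + C2*exp(2*t)*sin(t)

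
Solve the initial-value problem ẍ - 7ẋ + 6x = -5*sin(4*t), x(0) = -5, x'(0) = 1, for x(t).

Characteristic equation r² - 7r + 6 = 0 factors as (r - 6)(r - 1) = 0, so r = 6, 1.
Hence x_h = C1*exp(6*t) + C2*exp(t).
Try x_p = A*cos(4*t) + B*sin(4*t). Substituting and equating the coefficients of cos(4t) and sin(4t) gives A = -35/221, B = 25/442, so x_p = -35*cos(4*t)/221 + 25*sin(4*t)/442.
General solution: x = -35*cos(4*t)/221 + 25*sin(4*t)/442 + C1*exp(6*t) + C2*exp(t).
Apply the initial conditions: x(0) = -35/221 + C1 + C2 = -5 and x'(0) = 50/221 + C2 + 6*C1 = 1. Solving gives C1 = 73/65, C2 = -507/85.

x = -507*exp(t)/85 - 35*cos(4*t)/221 + 25*sin(4*t)/442 + 73*exp(6*t)/65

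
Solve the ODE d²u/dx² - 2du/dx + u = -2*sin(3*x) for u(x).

u = -3*cos(3*x)/25 + 4*sin(3*x)/25 + C1*exp(x) + C2*x*exp(x)

Characteristic equation r² - 2r + 1 = 0 has discriminant (-2)² - 4·(1) = 0, so r = 1 is a repeated root.
Hence u_h = (C1 + C2*x)*exp(x).
Try u_p = A*cos(3*x) + B*sin(3*x). Substituting and equating the coefficients of cos(3x) and sin(3x) gives A = -3/25, B = 4/25, so u_p = -3*cos(3*x)/25 + 4*sin(3*x)/25.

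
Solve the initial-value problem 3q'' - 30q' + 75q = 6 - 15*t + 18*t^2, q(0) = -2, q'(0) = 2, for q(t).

q = 36/625 - 1286*exp(5*t)/625 - t/125 + 6*t**2/25 + 1537*t*exp(5*t)/125

Divide through by 3: q'' - 10q' + 25q = 2 - 5*t + 6*t^2.
Characteristic equation r² - 10r + 25 = 0 has discriminant (-10)² - 4·(25) = 0, so r = 5 is a repeated root.
Hence q_h = (C1 + C2*t)*exp(5*t).
For the particular solution try q_p = A0 + A1*t + A2*t^2. Substituting and matching coefficients of each power of t gives A0 = 36/625, A1 = -1/125, A2 = 6/25, so q_p = 36/625 - t/125 + 6*t^2/25.
General solution: q = 36/625 - t/125 + 6*t^2/25 + C1*exp(5*t) + C2*t*exp(5*t).
Apply the initial conditions: q(0) = 36/625 + C1 = -2 and q'(0) = -1/125 + C2 + 5*C1 = 2. Solving gives C1 = -1286/625, C2 = 1537/125.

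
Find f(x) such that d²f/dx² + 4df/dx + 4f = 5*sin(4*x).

Characteristic equation r² + 4r + 4 = 0 has discriminant (4)² - 4·(4) = 0, so r = -2 is a repeated root.
Hence f_h = (C1 + C2*x)*exp(-2*x).
Try f_p = A*cos(4*x) + B*sin(4*x). Substituting and equating the coefficients of cos(4x) and sin(4x) gives A = -1/5, B = -3/20, so f_p = -3*sin(4*x)/20 - cos(4*x)/5.

f = -3*sin(4*x)/20 - cos(4*x)/5 + C1*exp(-2*x) + C2*x*exp(-2*x)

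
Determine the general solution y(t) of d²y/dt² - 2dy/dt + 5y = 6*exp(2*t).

Characteristic equation r² - 2r + 5 = 0 has discriminant (-2)² - 4·(5) = -16 < 0, so r = 1 ± 2i.
Hence y_h = C1*cos(2*t)*exp(t) + C2*exp(t)*sin(2*t).
Try y_p = A*exp(2*t). Substituting into the equation and dividing by exp(2*t) gives A = 6/5, so y_p = 6*exp(2*t)/5.

y = 6*exp(2*t)/5 + C1*cos(2*t)*exp(t) + C2*exp(t)*sin(2*t)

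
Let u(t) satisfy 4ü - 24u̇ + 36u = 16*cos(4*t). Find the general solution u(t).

u = -96*sin(4*t)/625 - 28*cos(4*t)/625 + C1*exp(3*t) + C2*t*exp(3*t)

Divide through by 4: u'' - 6u' + 9u = 4*cos(4*t).
Characteristic equation r² - 6r + 9 = 0 has discriminant (-6)² - 4·(9) = 0, so r = 3 is a repeated root.
Hence u_h = (C1 + C2*t)*exp(3*t).
Try u_p = A*cos(4*t) + B*sin(4*t). Substituting and equating the coefficients of cos(4t) and sin(4t) gives A = -28/625, B = -96/625, so u_p = -96*sin(4*t)/625 - 28*cos(4*t)/625.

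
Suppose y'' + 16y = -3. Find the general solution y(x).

Characteristic equation r² + 16 = 0 has discriminant (0)² - 4·(16) = -64 < 0, so r = ± 4i.
Hence y_h = C1*cos(4*x) + C2*sin(4*x).
For the particular solution try y_p = A0. Substituting and matching coefficients of each power of x gives A0 = -3/16, so y_p = -3/16.

y = -3/16 + C1*cos(4*x) + C2*sin(4*x)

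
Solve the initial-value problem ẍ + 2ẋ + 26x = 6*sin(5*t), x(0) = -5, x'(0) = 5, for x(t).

Characteristic equation r² + 2r + 26 = 0 has discriminant (2)² - 4·(26) = -100 < 0, so r = -1 ± 5i.
Hence x_h = C1*cos(5*t)*exp(-t) + C2*exp(-t)*sin(5*t).
Try x_p = A*cos(5*t) + B*sin(5*t). Substituting and equating the coefficients of cos(5t) and sin(5t) gives A = -60/101, B = 6/101, so x_p = -60*cos(5*t)/101 + 6*sin(5*t)/101.
General solution: x = -60*cos(5*t)/101 + 6*sin(5*t)/101 + C1*cos(5*t)*exp(-t) + C2*exp(-t)*sin(5*t).
Apply the initial conditions: x(0) = -60/101 + C1 = -5 and x'(0) = 30/101 - C1 + 5*C2 = 5. Solving gives C1 = -445/101, C2 = 6/101.

x = -60*cos(5*t)/101 + 6*sin(5*t)/101 - 445*cos(5*t)*exp(-t)/101 + 6*exp(-t)*sin(5*t)/101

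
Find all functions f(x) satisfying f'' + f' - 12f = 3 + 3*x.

f = -13/48 - x/4 + C1*exp(-4*x) + C2*exp(3*x)

Characteristic equation r² + r - 12 = 0 factors as (r + 4)(r - 3) = 0, so r = -4, 3.
Hence f_h = C1*exp(-4*x) + C2*exp(3*x).
For the particular solution try f_p = A0 + A1*x. Substituting and matching coefficients of each power of x gives A0 = -13/48, A1 = -1/4, so f_p = -13/48 - x/4.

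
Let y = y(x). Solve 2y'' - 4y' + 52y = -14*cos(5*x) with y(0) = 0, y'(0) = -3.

Divide through by 2: y'' - 2y' + 26y = -7*cos(5*x).
Characteristic equation r² - 2r + 26 = 0 has discriminant (-2)² - 4·(26) = -100 < 0, so r = 1 ± 5i.
Hence y_h = C1*cos(5*x)*exp(x) + C2*exp(x)*sin(5*x).
Try y_p = A*cos(5*x) + B*sin(5*x). Substituting and equating the coefficients of cos(5x) and sin(5x) gives A = -7/101, B = 70/101, so y_p = -7*cos(5*x)/101 + 70*sin(5*x)/101.
General solution: y = -7*cos(5*x)/101 + 70*sin(5*x)/101 + C1*cos(5*x)*exp(x) + C2*exp(x)*sin(5*x).
Apply the initial conditions: y(0) = -7/101 + C1 = 0 and y'(0) = 350/101 + C1 + 5*C2 = -3. Solving gives C1 = 7/101, C2 = -132/101.

y = -7*cos(5*x)/101 + 70*sin(5*x)/101 - 132*exp(x)*sin(5*x)/101 + 7*cos(5*x)*exp(x)/101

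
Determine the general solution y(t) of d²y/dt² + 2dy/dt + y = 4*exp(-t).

Characteristic equation r² + 2r + 1 = 0 has discriminant (2)² - 4·(1) = 0, so r = -1 is a repeated root.
Hence y_h = (C1 + C2*t)*exp(-t).
Since exp(-t) solves the homogeneous equation (r = -1 is a root of multiplicity 2), multiply the trial by t^2. Try y_p = A*t^2*exp(-t). Substituting into the equation and dividing by exp(-t) gives A = 2, so y_p = 2*t^2*exp(-t).

y = C1*exp(-t) + 2*t**2*exp(-t) + C2*t*exp(-t)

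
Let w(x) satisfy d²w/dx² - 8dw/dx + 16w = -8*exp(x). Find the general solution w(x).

w = -8*exp(x)/9 + C1*exp(4*x) + C2*x*exp(4*x)

Characteristic equation r² - 8r + 16 = 0 has discriminant (-8)² - 4·(16) = 0, so r = 4 is a repeated root.
Hence w_h = (C1 + C2*x)*exp(4*x).
Try w_p = A*exp(x). Substituting into the equation and dividing by exp(x) gives A = -8/9, so w_p = -8*exp(x)/9.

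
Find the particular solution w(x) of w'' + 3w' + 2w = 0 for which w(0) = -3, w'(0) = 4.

Characteristic equation r² + 3r + 2 = 0 factors as (r + 2)(r + 1) = 0, so r = -2, -1.
Hence w_h = C1*exp(-2*x) + C2*exp(-x).
Apply the initial conditions: w(0) = C1 + C2 = -3 and w'(0) = -C2 - 2*C1 = 4. Solving gives C1 = -1, C2 = -2.

w = -exp(-2*x) - 2*exp(-x)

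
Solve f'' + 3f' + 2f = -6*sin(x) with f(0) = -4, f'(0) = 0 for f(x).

Characteristic equation r² + 3r + 2 = 0 factors as (r + 1)(r + 2) = 0, so r = -1, -2.
Hence f_h = C1*exp(-x) + C2*exp(-2*x).
Try f_p = A*cos(x) + B*sin(x). Substituting and equating the coefficients of cos(x) and sin(x) gives A = 9/5, B = -3/5, so f_p = -3*sin(x)/5 + 9*cos(x)/5.
General solution: f = -3*sin(x)/5 + 9*cos(x)/5 + C1*exp(-x) + C2*exp(-2*x).
Apply the initial conditions: f(0) = 9/5 + C1 + C2 = -4 and f'(0) = -3/5 - C1 - 2*C2 = 0. Solving gives C1 = -11, C2 = 26/5.

f = -11*exp(-x) - 3*sin(x)/5 + 9*cos(x)/5 + 26*exp(-2*x)/5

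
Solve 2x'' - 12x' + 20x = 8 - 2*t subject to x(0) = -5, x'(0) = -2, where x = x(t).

x = 17/50 - t/10 - 267*cos(t)*exp(3*t)/50 + 353*exp(3*t)*sin(t)/25

Divide through by 2: x'' - 6x' + 10x = 4 - t.
Characteristic equation r² - 6r + 10 = 0 has discriminant (-6)² - 4·(10) = -4 < 0, so r = 3 ± i.
Hence x_h = C1*cos(t)*exp(3*t) + C2*exp(3*t)*sin(t).
For the particular solution try x_p = A0 + A1*t. Substituting and matching coefficients of each power of t gives A0 = 17/50, A1 = -1/10, so x_p = 17/50 - t/10.
General solution: x = 17/50 - t/10 + C1*cos(t)*exp(3*t) + C2*exp(3*t)*sin(t).
Apply the initial conditions: x(0) = 17/50 + C1 = -5 and x'(0) = -1/10 + C2 + 3*C1 = -2. Solving gives C1 = -267/50, C2 = 353/25.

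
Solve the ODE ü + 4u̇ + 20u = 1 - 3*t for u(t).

u = 2/25 - 3*t/20 + C1*cos(4*t)*exp(-2*t) + C2*exp(-2*t)*sin(4*t)

Characteristic equation r² + 4r + 20 = 0 has discriminant (4)² - 4·(20) = -64 < 0, so r = -2 ± 4i.
Hence u_h = C1*cos(4*t)*exp(-2*t) + C2*exp(-2*t)*sin(4*t).
For the particular solution try u_p = A0 + A1*t. Substituting and matching coefficients of each power of t gives A0 = 2/25, A1 = -3/20, so u_p = 2/25 - 3*t/20.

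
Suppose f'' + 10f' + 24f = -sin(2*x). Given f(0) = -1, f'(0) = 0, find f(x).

Characteristic equation r² + 10r + 24 = 0 factors as (r + 6)(r + 4) = 0, so r = -6, -4.
Hence f_h = C1*exp(-6*x) + C2*exp(-4*x).
Try f_p = A*cos(2*x) + B*sin(2*x). Substituting and equating the coefficients of cos(2x) and sin(2x) gives A = 1/40, B = -1/40, so f_p = -sin(2*x)/40 + cos(2*x)/40.
General solution: f = -sin(2*x)/40 + cos(2*x)/40 + C1*exp(-6*x) + C2*exp(-4*x).
Apply the initial conditions: f(0) = 1/40 + C1 + C2 = -1 and f'(0) = -1/20 - 6*C1 - 4*C2 = 0. Solving gives C1 = 81/40, C2 = -61/20.

f = -61*exp(-4*x)/20 - sin(2*x)/40 + cos(2*x)/40 + 81*exp(-6*x)/40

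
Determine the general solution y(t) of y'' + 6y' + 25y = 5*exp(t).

y = 5*exp(t)/32 + C1*cos(4*t)*exp(-3*t) + C2*exp(-3*t)*sin(4*t)

Characteristic equation r² + 6r + 25 = 0 has discriminant (6)² - 4·(25) = -64 < 0, so r = -3 ± 4i.
Hence y_h = C1*cos(4*t)*exp(-3*t) + C2*exp(-3*t)*sin(4*t).
Try y_p = A*exp(t). Substituting into the equation and dividing by exp(t) gives A = 5/32, so y_p = 5*exp(t)/32.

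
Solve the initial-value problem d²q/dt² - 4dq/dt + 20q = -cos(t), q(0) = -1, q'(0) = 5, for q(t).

Characteristic equation r² - 4r + 20 = 0 has discriminant (-4)² - 4·(20) = -64 < 0, so r = 2 ± 4i.
Hence q_h = C1*cos(4*t)*exp(2*t) + C2*exp(2*t)*sin(4*t).
Try q_p = A*cos(t) + B*sin(t). Substituting and equating the coefficients of cos(t) and sin(t) gives A = -19/377, B = 4/377, so q_p = -19*cos(t)/377 + 4*sin(t)/377.
General solution: q = -19*cos(t)/377 + 4*sin(t)/377 + C1*cos(4*t)*exp(2*t) + C2*exp(2*t)*sin(4*t).
Apply the initial conditions: q(0) = -19/377 + C1 = -1 and q'(0) = 4/377 + 2*C1 + 4*C2 = 5. Solving gives C1 = -358/377, C2 = 2597/1508.

q = -19*cos(t)/377 + 4*sin(t)/377 - 358*cos(4*t)*exp(2*t)/377 + 2597*exp(2*t)*sin(4*t)/1508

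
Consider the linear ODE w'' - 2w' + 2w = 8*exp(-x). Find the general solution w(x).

Characteristic equation r² - 2r + 2 = 0 has discriminant (-2)² - 4·(2) = -4 < 0, so r = 1 ± i.
Hence w_h = C1*cos(x)*exp(x) + C2*exp(x)*sin(x).
Try w_p = A*exp(-x). Substituting into the equation and dividing by exp(-x) gives A = 8/5, so w_p = 8*exp(-x)/5.

w = 8*exp(-x)/5 + C1*cos(x)*exp(x) + C2*exp(x)*sin(x)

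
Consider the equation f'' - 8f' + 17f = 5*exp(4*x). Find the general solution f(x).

Characteristic equation r² - 8r + 17 = 0 has discriminant (-8)² - 4·(17) = -4 < 0, so r = 4 ± i.
Hence f_h = C1*cos(x)*exp(4*x) + C2*exp(4*x)*sin(x).
Try f_p = A*exp(4*x). Substituting into the equation and dividing by exp(4*x) gives A = 5, so f_p = 5*exp(4*x).

f = 5*exp(4*x) + C1*cos(x)*exp(4*x) + C2*exp(4*x)*sin(x)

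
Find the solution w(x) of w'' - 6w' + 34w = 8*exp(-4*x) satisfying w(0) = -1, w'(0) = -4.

Characteristic equation r² - 6r + 34 = 0 has discriminant (-6)² - 4·(34) = -100 < 0, so r = 3 ± 5i.
Hence w_h = C1*cos(5*x)*exp(3*x) + C2*exp(3*x)*sin(5*x).
Try w_p = A*exp(-4*x). Substituting into the equation and dividing by exp(-4*x) gives A = 4/37, so w_p = 4*exp(-4*x)/37.
General solution: w = 4*exp(-4*x)/37 + C1*cos(5*x)*exp(3*x) + C2*exp(3*x)*sin(5*x).
Apply the initial conditions: w(0) = 4/37 + C1 = -1 and w'(0) = -16/37 + 3*C1 + 5*C2 = -4. Solving gives C1 = -41/37, C2 = -9/185.

w = 4*exp(-4*x)/37 - 41*cos(5*x)*exp(3*x)/37 - 9*exp(3*x)*sin(5*x)/185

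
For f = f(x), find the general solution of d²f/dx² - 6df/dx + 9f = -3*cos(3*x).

f = sin(3*x)/6 + C1*exp(3*x) + C2*x*exp(3*x)

Characteristic equation r² - 6r + 9 = 0 has discriminant (-6)² - 4·(9) = 0, so r = 3 is a repeated root.
Hence f_h = (C1 + C2*x)*exp(3*x).
Try f_p = A*cos(3*x) + B*sin(3*x). Substituting and equating the coefficients of cos(3x) and sin(3x) gives A = 0, B = 1/6, so f_p = sin(3*x)/6.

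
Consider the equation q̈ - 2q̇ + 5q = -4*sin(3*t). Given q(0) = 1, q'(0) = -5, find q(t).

Characteristic equation r² - 2r + 5 = 0 has discriminant (-2)² - 4·(5) = -16 < 0, so r = 1 ± 2i.
Hence q_h = C1*cos(2*t)*exp(t) + C2*exp(t)*sin(2*t).
Try q_p = A*cos(3*t) + B*sin(3*t). Substituting and equating the coefficients of cos(3t) and sin(3t) gives A = -6/13, B = 4/13, so q_p = -6*cos(3*t)/13 + 4*sin(3*t)/13.
General solution: q = -6*cos(3*t)/13 + 4*sin(3*t)/13 + C1*cos(2*t)*exp(t) + C2*exp(t)*sin(2*t).
Apply the initial conditions: q(0) = -6/13 + C1 = 1 and q'(0) = 12/13 + C1 + 2*C2 = -5. Solving gives C1 = 19/13, C2 = -48/13.

q = -6*cos(3*t)/13 + 4*sin(3*t)/13 - 48*exp(t)*sin(2*t)/13 + 19*cos(2*t)*exp(t)/13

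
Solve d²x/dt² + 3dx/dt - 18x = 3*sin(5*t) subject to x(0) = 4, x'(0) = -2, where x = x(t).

Characteristic equation r² + 3r - 18 = 0 factors as (r - 3)(r + 6) = 0, so r = 3, -6.
Hence x_h = C1*exp(3*t) + C2*exp(-6*t).
Try x_p = A*cos(5*t) + B*sin(5*t). Substituting and equating the coefficients of cos(5t) and sin(5t) gives A = -45/2074, B = -129/2074, so x_p = -129*sin(5*t)/2074 - 45*cos(5*t)/2074.
General solution: x = -129*sin(5*t)/2074 - 45*cos(5*t)/2074 + C1*exp(3*t) + C2*exp(-6*t).
Apply the initial conditions: x(0) = -45/2074 + C1 + C2 = 4 and x'(0) = -645/2074 - 6*C2 + 3*C1 = -2. Solving gives C1 = 763/306, C2 = 839/549.

x = -129*sin(5*t)/2074 - 45*cos(5*t)/2074 + 763*exp(3*t)/306 + 839*exp(-6*t)/549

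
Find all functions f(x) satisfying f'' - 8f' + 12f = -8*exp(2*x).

Characteristic equation r² - 8r + 12 = 0 factors as (r - 2)(r - 6) = 0, so r = 2, 6.
Hence f_h = C1*exp(2*x) + C2*exp(6*x).
Since exp(2*x) solves the homogeneous equation (r = 2 is a root of multiplicity 1), multiply the trial by x. Try f_p = A*x*exp(2*x). Substituting into the equation and dividing by exp(2*x) gives A = 2, so f_p = 2*x*exp(2*x).

f = C1*exp(2*x) + C2*exp(6*x) + 2*x*exp(2*x)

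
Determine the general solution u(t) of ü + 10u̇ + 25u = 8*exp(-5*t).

u = C1*exp(-5*t) + 4*t**2*exp(-5*t) + C2*t*exp(-5*t)

Characteristic equation r² + 10r + 25 = 0 has discriminant (10)² - 4·(25) = 0, so r = -5 is a repeated root.
Hence u_h = (C1 + C2*t)*exp(-5*t).
Since exp(-5*t) solves the homogeneous equation (r = -5 is a root of multiplicity 2), multiply the trial by t^2. Try u_p = A*t^2*exp(-5*t). Substituting into the equation and dividing by exp(-5*t) gives A = 4, so u_p = 4*t^2*exp(-5*t).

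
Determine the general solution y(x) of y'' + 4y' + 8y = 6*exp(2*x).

y = 3*exp(2*x)/10 + C1*cos(2*x)*exp(-2*x) + C2*exp(-2*x)*sin(2*x)

Characteristic equation r² + 4r + 8 = 0 has discriminant (4)² - 4·(8) = -16 < 0, so r = -2 ± 2i.
Hence y_h = C1*cos(2*x)*exp(-2*x) + C2*exp(-2*x)*sin(2*x).
Try y_p = A*exp(2*x). Substituting into the equation and dividing by exp(2*x) gives A = 3/10, so y_p = 3*exp(2*x)/10.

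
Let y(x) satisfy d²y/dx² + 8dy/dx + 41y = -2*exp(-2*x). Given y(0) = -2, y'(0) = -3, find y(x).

y = -2*exp(-2*x)/29 - 63*exp(-4*x)*sin(5*x)/29 - 56*cos(5*x)*exp(-4*x)/29

Characteristic equation r² + 8r + 41 = 0 has discriminant (8)² - 4·(41) = -100 < 0, so r = -4 ± 5i.
Hence y_h = C1*cos(5*x)*exp(-4*x) + C2*exp(-4*x)*sin(5*x).
Try y_p = A*exp(-2*x). Substituting into the equation and dividing by exp(-2*x) gives A = -2/29, so y_p = -2*exp(-2*x)/29.
General solution: y = -2*exp(-2*x)/29 + C1*cos(5*x)*exp(-4*x) + C2*exp(-4*x)*sin(5*x).
Apply the initial conditions: y(0) = -2/29 + C1 = -2 and y'(0) = 4/29 - 4*C1 + 5*C2 = -3. Solving gives C1 = -56/29, C2 = -63/29.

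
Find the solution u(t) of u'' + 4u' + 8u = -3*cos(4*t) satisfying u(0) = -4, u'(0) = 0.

u = -3*sin(4*t)/20 + 3*cos(4*t)/40 - 163*cos(2*t)*exp(-2*t)/40 - 151*exp(-2*t)*sin(2*t)/40

Characteristic equation r² + 4r + 8 = 0 has discriminant (4)² - 4·(8) = -16 < 0, so r = -2 ± 2i.
Hence u_h = C1*cos(2*t)*exp(-2*t) + C2*exp(-2*t)*sin(2*t).
Try u_p = A*cos(4*t) + B*sin(4*t). Substituting and equating the coefficients of cos(4t) and sin(4t) gives A = 3/40, B = -3/20, so u_p = -3*sin(4*t)/20 + 3*cos(4*t)/40.
General solution: u = -3*sin(4*t)/20 + 3*cos(4*t)/40 + C1*cos(2*t)*exp(-2*t) + C2*exp(-2*t)*sin(2*t).
Apply the initial conditions: u(0) = 3/40 + C1 = -4 and u'(0) = -3/5 - 2*C1 + 2*C2 = 0. Solving gives C1 = -163/40, C2 = -151/40.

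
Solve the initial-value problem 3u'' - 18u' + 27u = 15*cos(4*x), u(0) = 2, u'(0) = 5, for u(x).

Divide through by 3: u'' - 6u' + 9u = 5*cos(4*x).
Characteristic equation r² - 6r + 9 = 0 has discriminant (-6)² - 4·(9) = 0, so r = 3 is a repeated root.
Hence u_h = (C1 + C2*x)*exp(3*x).
Try u_p = A*cos(4*x) + B*sin(4*x). Substituting and equating the coefficients of cos(4x) and sin(4x) gives A = -7/125, B = -24/125, so u_p = -24*sin(4*x)/125 - 7*cos(4*x)/125.
General solution: u = -24*sin(4*x)/125 - 7*cos(4*x)/125 + C1*exp(3*x) + C2*x*exp(3*x).
Apply the initial conditions: u(0) = -7/125 + C1 = 2 and u'(0) = -96/125 + C2 + 3*C1 = 5. Solving gives C1 = 257/125, C2 = -2/5.

u = -24*sin(4*x)/125 - 7*cos(4*x)/125 + 257*exp(3*x)/125 - 2*x*exp(3*x)/5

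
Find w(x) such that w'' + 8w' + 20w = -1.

Characteristic equation r² + 8r + 20 = 0 has discriminant (8)² - 4·(20) = -16 < 0, so r = -4 ± 2i.
Hence w_h = C1*cos(2*x)*exp(-4*x) + C2*exp(-4*x)*sin(2*x).
For the particular solution try w_p = A0. Substituting and matching coefficients of each power of x gives A0 = -1/20, so w_p = -1/20.

w = -1/20 + C1*cos(2*x)*exp(-4*x) + C2*exp(-4*x)*sin(2*x)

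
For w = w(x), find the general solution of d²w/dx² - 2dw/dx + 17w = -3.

Characteristic equation r² - 2r + 17 = 0 has discriminant (-2)² - 4·(17) = -64 < 0, so r = 1 ± 4i.
Hence w_h = C1*cos(4*x)*exp(x) + C2*exp(x)*sin(4*x).
For the particular solution try w_p = A0. Substituting and matching coefficients of each power of x gives A0 = -3/17, so w_p = -3/17.

w = -3/17 + C1*cos(4*x)*exp(x) + C2*exp(x)*sin(4*x)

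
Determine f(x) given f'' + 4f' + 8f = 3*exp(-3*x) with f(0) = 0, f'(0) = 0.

f = 3*exp(-3*x)/5 - 3*cos(2*x)*exp(-2*x)/5 + 3*exp(-2*x)*sin(2*x)/10

Characteristic equation r² + 4r + 8 = 0 has discriminant (4)² - 4·(8) = -16 < 0, so r = -2 ± 2i.
Hence f_h = C1*cos(2*x)*exp(-2*x) + C2*exp(-2*x)*sin(2*x).
Try f_p = A*exp(-3*x). Substituting into the equation and dividing by exp(-3*x) gives A = 3/5, so f_p = 3*exp(-3*x)/5.
General solution: f = 3*exp(-3*x)/5 + C1*cos(2*x)*exp(-2*x) + C2*exp(-2*x)*sin(2*x).
Apply the initial conditions: f(0) = 3/5 + C1 = 0 and f'(0) = -9/5 - 2*C1 + 2*C2 = 0. Solving gives C1 = -3/5, C2 = 3/10.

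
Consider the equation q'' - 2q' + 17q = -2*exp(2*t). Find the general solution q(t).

q = -2*exp(2*t)/17 + C1*cos(4*t)*exp(t) + C2*exp(t)*sin(4*t)

Characteristic equation r² - 2r + 17 = 0 has discriminant (-2)² - 4·(17) = -64 < 0, so r = 1 ± 4i.
Hence q_h = C1*cos(4*t)*exp(t) + C2*exp(t)*sin(4*t).
Try q_p = A*exp(2*t). Substituting into the equation and dividing by exp(2*t) gives A = -2/17, so q_p = -2*exp(2*t)/17.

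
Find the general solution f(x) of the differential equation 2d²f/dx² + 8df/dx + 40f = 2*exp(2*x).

f = exp(2*x)/32 + C1*cos(4*x)*exp(-2*x) + C2*exp(-2*x)*sin(4*x)

Divide through by 2: f'' + 4f' + 20f = exp(2*x).
Characteristic equation r² + 4r + 20 = 0 has discriminant (4)² - 4·(20) = -64 < 0, so r = -2 ± 4i.
Hence f_h = C1*cos(4*x)*exp(-2*x) + C2*exp(-2*x)*sin(4*x).
Try f_p = A*exp(2*x). Substituting into the equation and dividing by exp(2*x) gives A = 1/32, so f_p = exp(2*x)/32.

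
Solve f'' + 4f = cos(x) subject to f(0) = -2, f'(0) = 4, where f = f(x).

f = 2*sin(2*x) - 7*cos(2*x)/3 + cos(x)/3

Characteristic equation r² + 4 = 0 has discriminant (0)² - 4·(4) = -16 < 0, so r = ± 2i.
Hence f_h = C1*cos(2*x) + C2*sin(2*x).
Try f_p = A*cos(x) + B*sin(x). Substituting and equating the coefficients of cos(x) and sin(x) gives A = 1/3, B = 0, so f_p = cos(x)/3.
General solution: f = cos(x)/3 + C1*cos(2*x) + C2*sin(2*x).
Apply the initial conditions: f(0) = 1/3 + C1 = -2 and f'(0) = 2*C2 = 4. Solving gives C1 = -7/3, C2 = 2.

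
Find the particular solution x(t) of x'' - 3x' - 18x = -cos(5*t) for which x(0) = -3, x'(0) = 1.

x = -649*exp(-3*t)/306 - 494*exp(6*t)/549 + 15*sin(5*t)/2074 + 43*cos(5*t)/2074

Characteristic equation r² - 3r - 18 = 0 factors as (r - 6)(r + 3) = 0, so r = 6, -3.
Hence x_h = C1*exp(6*t) + C2*exp(-3*t).
Try x_p = A*cos(5*t) + B*sin(5*t). Substituting and equating the coefficients of cos(5t) and sin(5t) gives A = 43/2074, B = 15/2074, so x_p = 15*sin(5*t)/2074 + 43*cos(5*t)/2074.
General solution: x = 15*sin(5*t)/2074 + 43*cos(5*t)/2074 + C1*exp(6*t) + C2*exp(-3*t).
Apply the initial conditions: x(0) = 43/2074 + C1 + C2 = -3 and x'(0) = 75/2074 - 3*C2 + 6*C1 = 1. Solving gives C1 = -494/549, C2 = -649/306.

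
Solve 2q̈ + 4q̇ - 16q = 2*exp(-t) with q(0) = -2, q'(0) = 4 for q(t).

Divide through by 2: q'' + 2q' - 8q = exp(-t).
Characteristic equation r² + 2r - 8 = 0 factors as (r - 2)(r + 4) = 0, so r = 2, -4.
Hence q_h = C1*exp(2*t) + C2*exp(-4*t).
Try q_p = A*exp(-t). Substituting into the equation and dividing by exp(-t) gives A = -1/9, so q_p = -exp(-t)/9.
General solution: q = -exp(-t)/9 + C1*exp(2*t) + C2*exp(-4*t).
Apply the initial conditions: q(0) = -1/9 + C1 + C2 = -2 and q'(0) = 1/9 - 4*C2 + 2*C1 = 4. Solving gives C1 = -11/18, C2 = -23/18.

q = -23*exp(-4*t)/18 - 11*exp(2*t)/18 - exp(-t)/9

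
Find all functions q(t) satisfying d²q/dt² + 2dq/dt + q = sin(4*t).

q = -15*sin(4*t)/289 - 8*cos(4*t)/289 + C1*exp(-t) + C2*t*exp(-t)

Characteristic equation r² + 2r + 1 = 0 has discriminant (2)² - 4·(1) = 0, so r = -1 is a repeated root.
Hence q_h = (C1 + C2*t)*exp(-t).
Try q_p = A*cos(4*t) + B*sin(4*t). Substituting and equating the coefficients of cos(4t) and sin(4t) gives A = -8/289, B = -15/289, so q_p = -15*sin(4*t)/289 - 8*cos(4*t)/289.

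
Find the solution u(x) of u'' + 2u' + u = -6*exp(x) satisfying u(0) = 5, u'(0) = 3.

Characteristic equation r² + 2r + 1 = 0 has discriminant (2)² - 4·(1) = 0, so r = -1 is a repeated root.
Hence u_h = (C1 + C2*x)*exp(-x).
Try u_p = A*exp(x). Substituting into the equation and dividing by exp(x) gives A = -3/2, so u_p = -3*exp(x)/2.
General solution: u = -3*exp(x)/2 + C1*exp(-x) + C2*x*exp(-x).
Apply the initial conditions: u(0) = -3/2 + C1 = 5 and u'(0) = -3/2 + C2 - C1 = 3. Solving gives C1 = 13/2, C2 = 11.

u = -3*exp(x)/2 + 13*exp(-x)/2 + 11*x*exp(-x)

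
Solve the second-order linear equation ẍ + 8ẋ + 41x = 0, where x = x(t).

x = C1*cos(5*t)*exp(-4*t) + C2*exp(-4*t)*sin(5*t)

Characteristic equation r² + 8r + 41 = 0 has discriminant (8)² - 4·(41) = -100 < 0, so r = -4 ± 5i.
Hence x_h = C1*cos(5*t)*exp(-4*t) + C2*exp(-4*t)*sin(5*t).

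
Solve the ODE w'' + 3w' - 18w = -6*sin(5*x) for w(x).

Characteristic equation r² + 3r - 18 = 0 factors as (r - 3)(r + 6) = 0, so r = 3, -6.
Hence w_h = C1*exp(3*x) + C2*exp(-6*x).
Try w_p = A*cos(5*x) + B*sin(5*x). Substituting and equating the coefficients of cos(5x) and sin(5x) gives A = 45/1037, B = 129/1037, so w_p = 45*cos(5*x)/1037 + 129*sin(5*x)/1037.

w = 45*cos(5*x)/1037 + 129*sin(5*x)/1037 + C1*exp(3*x) + C2*exp(-6*x)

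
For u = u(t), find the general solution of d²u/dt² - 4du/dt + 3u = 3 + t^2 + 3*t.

u = 89/27 + t**2/3 + 17*t/9 + C1*exp(3*t) + C2*exp(t)

Characteristic equation r² - 4r + 3 = 0 factors as (r - 3)(r - 1) = 0, so r = 3, 1.
Hence u_h = C1*exp(3*t) + C2*exp(t).
For the particular solution try u_p = A0 + A1*t + A2*t^2. Substituting and matching coefficients of each power of t gives A0 = 89/27, A1 = 17/9, A2 = 1/3, so u_p = 89/27 + t^2/3 + 17*t/9.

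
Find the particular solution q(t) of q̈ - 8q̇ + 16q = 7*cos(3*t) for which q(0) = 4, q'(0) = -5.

Characteristic equation r² - 8r + 16 = 0 has discriminant (-8)² - 4·(16) = 0, so r = 4 is a repeated root.
Hence q_h = (C1 + C2*t)*exp(4*t).
Try q_p = A*cos(3*t) + B*sin(3*t). Substituting and equating the coefficients of cos(3t) and sin(3t) gives A = 49/625, B = -168/625, so q_p = -168*sin(3*t)/625 + 49*cos(3*t)/625.
General solution: q = -168*sin(3*t)/625 + 49*cos(3*t)/625 + C1*exp(4*t) + C2*t*exp(4*t).
Apply the initial conditions: q(0) = 49/625 + C1 = 4 and q'(0) = -504/625 + C2 + 4*C1 = -5. Solving gives C1 = 2451/625, C2 = -497/25.

q = -168*sin(3*t)/625 + 49*cos(3*t)/625 + 2451*exp(4*t)/625 - 497*t*exp(4*t)/25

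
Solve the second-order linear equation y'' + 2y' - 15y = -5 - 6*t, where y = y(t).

y = 29/75 + 2*t/5 + C1*exp(3*t) + C2*exp(-5*t)

Characteristic equation r² + 2r - 15 = 0 factors as (r - 3)(r + 5) = 0, so r = 3, -5.
Hence y_h = C1*exp(3*t) + C2*exp(-5*t).
For the particular solution try y_p = A0 + A1*t. Substituting and matching coefficients of each power of t gives A0 = 29/75, A1 = 2/5, so y_p = 29/75 + 2*t/5.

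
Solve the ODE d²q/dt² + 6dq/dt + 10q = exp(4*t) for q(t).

Characteristic equation r² + 6r + 10 = 0 has discriminant (6)² - 4·(10) = -4 < 0, so r = -3 ± i.
Hence q_h = C1*cos(t)*exp(-3*t) + C2*exp(-3*t)*sin(t).
Try q_p = A*exp(4*t). Substituting into the equation and dividing by exp(4*t) gives A = 1/50, so q_p = exp(4*t)/50.

q = exp(4*t)/50 + C1*cos(t)*exp(-3*t) + C2*exp(-3*t)*sin(t)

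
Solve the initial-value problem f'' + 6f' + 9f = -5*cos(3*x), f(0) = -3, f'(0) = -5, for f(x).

Characteristic equation r² + 6r + 9 = 0 has discriminant (6)² - 4·(9) = 0, so r = -3 is a repeated root.
Hence f_h = (C1 + C2*x)*exp(-3*x).
Try f_p = A*cos(3*x) + B*sin(3*x). Substituting and equating the coefficients of cos(3x) and sin(3x) gives A = 0, B = -5/18, so f_p = -5*sin(3*x)/18.
General solution: f = -5*sin(3*x)/18 + C1*exp(-3*x) + C2*x*exp(-3*x).
Apply the initial conditions: f(0) = C1 = -3 and f'(0) = -5/6 + C2 - 3*C1 = -5. Solving gives C1 = -3, C2 = -79/6.

f = -3*exp(-3*x) - 5*sin(3*x)/18 - 79*x*exp(-3*x)/6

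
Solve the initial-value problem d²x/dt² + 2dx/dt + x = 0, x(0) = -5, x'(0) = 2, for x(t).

Characteristic equation r² + 2r + 1 = 0 has discriminant (2)² - 4·(1) = 0, so r = -1 is a repeated root.
Hence x_h = (C1 + C2*t)*exp(-t).
Apply the initial conditions: x(0) = C1 = -5 and x'(0) = C2 - C1 = 2. Solving gives C1 = -5, C2 = -3.

x = -5*exp(-t) - 3*t*exp(-t)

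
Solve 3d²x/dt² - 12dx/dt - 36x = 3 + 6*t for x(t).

x = -1/36 - t/6 + C1*exp(6*t) + C2*exp(-2*t)

Divide through by 3: x'' - 4x' - 12x = 1 + 2*t.
Characteristic equation r² - 4r - 12 = 0 factors as (r - 6)(r + 2) = 0, so r = 6, -2.
Hence x_h = C1*exp(6*t) + C2*exp(-2*t).
For the particular solution try x_p = A0 + A1*t. Substituting and matching coefficients of each power of t gives A0 = -1/36, A1 = -1/6, so x_p = -1/36 - t/6.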